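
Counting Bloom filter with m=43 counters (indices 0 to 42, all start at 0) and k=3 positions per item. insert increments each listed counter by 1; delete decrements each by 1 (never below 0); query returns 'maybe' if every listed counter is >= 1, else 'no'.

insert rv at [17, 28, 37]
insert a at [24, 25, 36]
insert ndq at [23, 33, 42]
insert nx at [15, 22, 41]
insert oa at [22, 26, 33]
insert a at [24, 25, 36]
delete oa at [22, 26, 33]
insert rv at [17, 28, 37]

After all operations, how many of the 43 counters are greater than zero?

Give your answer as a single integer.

Answer: 12

Derivation:
Step 1: insert rv at [17, 28, 37] -> counters=[0,0,0,0,0,0,0,0,0,0,0,0,0,0,0,0,0,1,0,0,0,0,0,0,0,0,0,0,1,0,0,0,0,0,0,0,0,1,0,0,0,0,0]
Step 2: insert a at [24, 25, 36] -> counters=[0,0,0,0,0,0,0,0,0,0,0,0,0,0,0,0,0,1,0,0,0,0,0,0,1,1,0,0,1,0,0,0,0,0,0,0,1,1,0,0,0,0,0]
Step 3: insert ndq at [23, 33, 42] -> counters=[0,0,0,0,0,0,0,0,0,0,0,0,0,0,0,0,0,1,0,0,0,0,0,1,1,1,0,0,1,0,0,0,0,1,0,0,1,1,0,0,0,0,1]
Step 4: insert nx at [15, 22, 41] -> counters=[0,0,0,0,0,0,0,0,0,0,0,0,0,0,0,1,0,1,0,0,0,0,1,1,1,1,0,0,1,0,0,0,0,1,0,0,1,1,0,0,0,1,1]
Step 5: insert oa at [22, 26, 33] -> counters=[0,0,0,0,0,0,0,0,0,0,0,0,0,0,0,1,0,1,0,0,0,0,2,1,1,1,1,0,1,0,0,0,0,2,0,0,1,1,0,0,0,1,1]
Step 6: insert a at [24, 25, 36] -> counters=[0,0,0,0,0,0,0,0,0,0,0,0,0,0,0,1,0,1,0,0,0,0,2,1,2,2,1,0,1,0,0,0,0,2,0,0,2,1,0,0,0,1,1]
Step 7: delete oa at [22, 26, 33] -> counters=[0,0,0,0,0,0,0,0,0,0,0,0,0,0,0,1,0,1,0,0,0,0,1,1,2,2,0,0,1,0,0,0,0,1,0,0,2,1,0,0,0,1,1]
Step 8: insert rv at [17, 28, 37] -> counters=[0,0,0,0,0,0,0,0,0,0,0,0,0,0,0,1,0,2,0,0,0,0,1,1,2,2,0,0,2,0,0,0,0,1,0,0,2,2,0,0,0,1,1]
Final counters=[0,0,0,0,0,0,0,0,0,0,0,0,0,0,0,1,0,2,0,0,0,0,1,1,2,2,0,0,2,0,0,0,0,1,0,0,2,2,0,0,0,1,1] -> 12 nonzero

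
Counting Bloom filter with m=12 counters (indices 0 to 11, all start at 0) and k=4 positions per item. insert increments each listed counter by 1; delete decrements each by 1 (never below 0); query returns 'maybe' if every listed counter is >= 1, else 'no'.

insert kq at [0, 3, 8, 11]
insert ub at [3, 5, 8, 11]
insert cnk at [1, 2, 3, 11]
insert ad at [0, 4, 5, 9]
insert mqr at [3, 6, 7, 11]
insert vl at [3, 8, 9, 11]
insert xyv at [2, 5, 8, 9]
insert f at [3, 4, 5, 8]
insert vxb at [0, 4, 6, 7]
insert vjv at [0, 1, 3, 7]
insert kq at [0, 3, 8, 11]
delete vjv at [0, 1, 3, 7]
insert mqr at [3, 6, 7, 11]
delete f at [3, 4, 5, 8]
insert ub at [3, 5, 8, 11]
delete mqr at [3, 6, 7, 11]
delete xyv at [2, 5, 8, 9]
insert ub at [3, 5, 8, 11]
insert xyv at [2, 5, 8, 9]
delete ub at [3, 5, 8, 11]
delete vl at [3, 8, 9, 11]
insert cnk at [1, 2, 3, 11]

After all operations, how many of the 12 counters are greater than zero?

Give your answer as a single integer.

Answer: 11

Derivation:
Step 1: insert kq at [0, 3, 8, 11] -> counters=[1,0,0,1,0,0,0,0,1,0,0,1]
Step 2: insert ub at [3, 5, 8, 11] -> counters=[1,0,0,2,0,1,0,0,2,0,0,2]
Step 3: insert cnk at [1, 2, 3, 11] -> counters=[1,1,1,3,0,1,0,0,2,0,0,3]
Step 4: insert ad at [0, 4, 5, 9] -> counters=[2,1,1,3,1,2,0,0,2,1,0,3]
Step 5: insert mqr at [3, 6, 7, 11] -> counters=[2,1,1,4,1,2,1,1,2,1,0,4]
Step 6: insert vl at [3, 8, 9, 11] -> counters=[2,1,1,5,1,2,1,1,3,2,0,5]
Step 7: insert xyv at [2, 5, 8, 9] -> counters=[2,1,2,5,1,3,1,1,4,3,0,5]
Step 8: insert f at [3, 4, 5, 8] -> counters=[2,1,2,6,2,4,1,1,5,3,0,5]
Step 9: insert vxb at [0, 4, 6, 7] -> counters=[3,1,2,6,3,4,2,2,5,3,0,5]
Step 10: insert vjv at [0, 1, 3, 7] -> counters=[4,2,2,7,3,4,2,3,5,3,0,5]
Step 11: insert kq at [0, 3, 8, 11] -> counters=[5,2,2,8,3,4,2,3,6,3,0,6]
Step 12: delete vjv at [0, 1, 3, 7] -> counters=[4,1,2,7,3,4,2,2,6,3,0,6]
Step 13: insert mqr at [3, 6, 7, 11] -> counters=[4,1,2,8,3,4,3,3,6,3,0,7]
Step 14: delete f at [3, 4, 5, 8] -> counters=[4,1,2,7,2,3,3,3,5,3,0,7]
Step 15: insert ub at [3, 5, 8, 11] -> counters=[4,1,2,8,2,4,3,3,6,3,0,8]
Step 16: delete mqr at [3, 6, 7, 11] -> counters=[4,1,2,7,2,4,2,2,6,3,0,7]
Step 17: delete xyv at [2, 5, 8, 9] -> counters=[4,1,1,7,2,3,2,2,5,2,0,7]
Step 18: insert ub at [3, 5, 8, 11] -> counters=[4,1,1,8,2,4,2,2,6,2,0,8]
Step 19: insert xyv at [2, 5, 8, 9] -> counters=[4,1,2,8,2,5,2,2,7,3,0,8]
Step 20: delete ub at [3, 5, 8, 11] -> counters=[4,1,2,7,2,4,2,2,6,3,0,7]
Step 21: delete vl at [3, 8, 9, 11] -> counters=[4,1,2,6,2,4,2,2,5,2,0,6]
Step 22: insert cnk at [1, 2, 3, 11] -> counters=[4,2,3,7,2,4,2,2,5,2,0,7]
Final counters=[4,2,3,7,2,4,2,2,5,2,0,7] -> 11 nonzero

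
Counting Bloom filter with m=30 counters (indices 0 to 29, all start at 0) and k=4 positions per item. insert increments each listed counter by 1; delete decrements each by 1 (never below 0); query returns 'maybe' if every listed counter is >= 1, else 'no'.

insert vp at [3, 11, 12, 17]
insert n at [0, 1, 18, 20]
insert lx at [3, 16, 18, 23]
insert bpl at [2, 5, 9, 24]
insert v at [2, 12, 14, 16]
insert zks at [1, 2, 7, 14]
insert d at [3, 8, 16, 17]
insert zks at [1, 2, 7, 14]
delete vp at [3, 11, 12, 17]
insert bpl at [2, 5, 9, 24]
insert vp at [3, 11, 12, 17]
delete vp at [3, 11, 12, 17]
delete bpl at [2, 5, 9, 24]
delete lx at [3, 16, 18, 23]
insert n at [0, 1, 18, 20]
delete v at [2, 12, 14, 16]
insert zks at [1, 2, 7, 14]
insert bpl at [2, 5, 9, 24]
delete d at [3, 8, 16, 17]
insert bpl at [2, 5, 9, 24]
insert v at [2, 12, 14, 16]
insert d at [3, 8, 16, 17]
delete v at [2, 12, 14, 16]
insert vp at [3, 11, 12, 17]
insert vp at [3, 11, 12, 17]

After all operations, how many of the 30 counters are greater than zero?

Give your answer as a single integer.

Answer: 16

Derivation:
Step 1: insert vp at [3, 11, 12, 17] -> counters=[0,0,0,1,0,0,0,0,0,0,0,1,1,0,0,0,0,1,0,0,0,0,0,0,0,0,0,0,0,0]
Step 2: insert n at [0, 1, 18, 20] -> counters=[1,1,0,1,0,0,0,0,0,0,0,1,1,0,0,0,0,1,1,0,1,0,0,0,0,0,0,0,0,0]
Step 3: insert lx at [3, 16, 18, 23] -> counters=[1,1,0,2,0,0,0,0,0,0,0,1,1,0,0,0,1,1,2,0,1,0,0,1,0,0,0,0,0,0]
Step 4: insert bpl at [2, 5, 9, 24] -> counters=[1,1,1,2,0,1,0,0,0,1,0,1,1,0,0,0,1,1,2,0,1,0,0,1,1,0,0,0,0,0]
Step 5: insert v at [2, 12, 14, 16] -> counters=[1,1,2,2,0,1,0,0,0,1,0,1,2,0,1,0,2,1,2,0,1,0,0,1,1,0,0,0,0,0]
Step 6: insert zks at [1, 2, 7, 14] -> counters=[1,2,3,2,0,1,0,1,0,1,0,1,2,0,2,0,2,1,2,0,1,0,0,1,1,0,0,0,0,0]
Step 7: insert d at [3, 8, 16, 17] -> counters=[1,2,3,3,0,1,0,1,1,1,0,1,2,0,2,0,3,2,2,0,1,0,0,1,1,0,0,0,0,0]
Step 8: insert zks at [1, 2, 7, 14] -> counters=[1,3,4,3,0,1,0,2,1,1,0,1,2,0,3,0,3,2,2,0,1,0,0,1,1,0,0,0,0,0]
Step 9: delete vp at [3, 11, 12, 17] -> counters=[1,3,4,2,0,1,0,2,1,1,0,0,1,0,3,0,3,1,2,0,1,0,0,1,1,0,0,0,0,0]
Step 10: insert bpl at [2, 5, 9, 24] -> counters=[1,3,5,2,0,2,0,2,1,2,0,0,1,0,3,0,3,1,2,0,1,0,0,1,2,0,0,0,0,0]
Step 11: insert vp at [3, 11, 12, 17] -> counters=[1,3,5,3,0,2,0,2,1,2,0,1,2,0,3,0,3,2,2,0,1,0,0,1,2,0,0,0,0,0]
Step 12: delete vp at [3, 11, 12, 17] -> counters=[1,3,5,2,0,2,0,2,1,2,0,0,1,0,3,0,3,1,2,0,1,0,0,1,2,0,0,0,0,0]
Step 13: delete bpl at [2, 5, 9, 24] -> counters=[1,3,4,2,0,1,0,2,1,1,0,0,1,0,3,0,3,1,2,0,1,0,0,1,1,0,0,0,0,0]
Step 14: delete lx at [3, 16, 18, 23] -> counters=[1,3,4,1,0,1,0,2,1,1,0,0,1,0,3,0,2,1,1,0,1,0,0,0,1,0,0,0,0,0]
Step 15: insert n at [0, 1, 18, 20] -> counters=[2,4,4,1,0,1,0,2,1,1,0,0,1,0,3,0,2,1,2,0,2,0,0,0,1,0,0,0,0,0]
Step 16: delete v at [2, 12, 14, 16] -> counters=[2,4,3,1,0,1,0,2,1,1,0,0,0,0,2,0,1,1,2,0,2,0,0,0,1,0,0,0,0,0]
Step 17: insert zks at [1, 2, 7, 14] -> counters=[2,5,4,1,0,1,0,3,1,1,0,0,0,0,3,0,1,1,2,0,2,0,0,0,1,0,0,0,0,0]
Step 18: insert bpl at [2, 5, 9, 24] -> counters=[2,5,5,1,0,2,0,3,1,2,0,0,0,0,3,0,1,1,2,0,2,0,0,0,2,0,0,0,0,0]
Step 19: delete d at [3, 8, 16, 17] -> counters=[2,5,5,0,0,2,0,3,0,2,0,0,0,0,3,0,0,0,2,0,2,0,0,0,2,0,0,0,0,0]
Step 20: insert bpl at [2, 5, 9, 24] -> counters=[2,5,6,0,0,3,0,3,0,3,0,0,0,0,3,0,0,0,2,0,2,0,0,0,3,0,0,0,0,0]
Step 21: insert v at [2, 12, 14, 16] -> counters=[2,5,7,0,0,3,0,3,0,3,0,0,1,0,4,0,1,0,2,0,2,0,0,0,3,0,0,0,0,0]
Step 22: insert d at [3, 8, 16, 17] -> counters=[2,5,7,1,0,3,0,3,1,3,0,0,1,0,4,0,2,1,2,0,2,0,0,0,3,0,0,0,0,0]
Step 23: delete v at [2, 12, 14, 16] -> counters=[2,5,6,1,0,3,0,3,1,3,0,0,0,0,3,0,1,1,2,0,2,0,0,0,3,0,0,0,0,0]
Step 24: insert vp at [3, 11, 12, 17] -> counters=[2,5,6,2,0,3,0,3,1,3,0,1,1,0,3,0,1,2,2,0,2,0,0,0,3,0,0,0,0,0]
Step 25: insert vp at [3, 11, 12, 17] -> counters=[2,5,6,3,0,3,0,3,1,3,0,2,2,0,3,0,1,3,2,0,2,0,0,0,3,0,0,0,0,0]
Final counters=[2,5,6,3,0,3,0,3,1,3,0,2,2,0,3,0,1,3,2,0,2,0,0,0,3,0,0,0,0,0] -> 16 nonzero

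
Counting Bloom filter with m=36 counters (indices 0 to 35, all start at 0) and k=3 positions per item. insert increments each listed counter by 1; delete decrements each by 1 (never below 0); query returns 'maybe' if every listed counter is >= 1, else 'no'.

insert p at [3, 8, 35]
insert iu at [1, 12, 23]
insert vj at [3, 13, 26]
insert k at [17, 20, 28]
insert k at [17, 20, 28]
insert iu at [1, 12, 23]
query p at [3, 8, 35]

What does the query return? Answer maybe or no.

Answer: maybe

Derivation:
Step 1: insert p at [3, 8, 35] -> counters=[0,0,0,1,0,0,0,0,1,0,0,0,0,0,0,0,0,0,0,0,0,0,0,0,0,0,0,0,0,0,0,0,0,0,0,1]
Step 2: insert iu at [1, 12, 23] -> counters=[0,1,0,1,0,0,0,0,1,0,0,0,1,0,0,0,0,0,0,0,0,0,0,1,0,0,0,0,0,0,0,0,0,0,0,1]
Step 3: insert vj at [3, 13, 26] -> counters=[0,1,0,2,0,0,0,0,1,0,0,0,1,1,0,0,0,0,0,0,0,0,0,1,0,0,1,0,0,0,0,0,0,0,0,1]
Step 4: insert k at [17, 20, 28] -> counters=[0,1,0,2,0,0,0,0,1,0,0,0,1,1,0,0,0,1,0,0,1,0,0,1,0,0,1,0,1,0,0,0,0,0,0,1]
Step 5: insert k at [17, 20, 28] -> counters=[0,1,0,2,0,0,0,0,1,0,0,0,1,1,0,0,0,2,0,0,2,0,0,1,0,0,1,0,2,0,0,0,0,0,0,1]
Step 6: insert iu at [1, 12, 23] -> counters=[0,2,0,2,0,0,0,0,1,0,0,0,2,1,0,0,0,2,0,0,2,0,0,2,0,0,1,0,2,0,0,0,0,0,0,1]
Query p: check counters[3]=2 counters[8]=1 counters[35]=1 -> maybe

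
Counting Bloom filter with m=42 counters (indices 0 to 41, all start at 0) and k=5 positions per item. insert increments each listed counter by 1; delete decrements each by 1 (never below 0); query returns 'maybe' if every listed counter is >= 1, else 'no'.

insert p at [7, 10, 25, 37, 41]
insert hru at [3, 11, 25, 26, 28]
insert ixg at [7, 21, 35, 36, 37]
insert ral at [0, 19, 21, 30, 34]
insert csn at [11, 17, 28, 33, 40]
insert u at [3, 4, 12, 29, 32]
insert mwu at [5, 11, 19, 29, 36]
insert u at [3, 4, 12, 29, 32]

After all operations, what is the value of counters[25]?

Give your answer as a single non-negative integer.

Answer: 2

Derivation:
Step 1: insert p at [7, 10, 25, 37, 41] -> counters=[0,0,0,0,0,0,0,1,0,0,1,0,0,0,0,0,0,0,0,0,0,0,0,0,0,1,0,0,0,0,0,0,0,0,0,0,0,1,0,0,0,1]
Step 2: insert hru at [3, 11, 25, 26, 28] -> counters=[0,0,0,1,0,0,0,1,0,0,1,1,0,0,0,0,0,0,0,0,0,0,0,0,0,2,1,0,1,0,0,0,0,0,0,0,0,1,0,0,0,1]
Step 3: insert ixg at [7, 21, 35, 36, 37] -> counters=[0,0,0,1,0,0,0,2,0,0,1,1,0,0,0,0,0,0,0,0,0,1,0,0,0,2,1,0,1,0,0,0,0,0,0,1,1,2,0,0,0,1]
Step 4: insert ral at [0, 19, 21, 30, 34] -> counters=[1,0,0,1,0,0,0,2,0,0,1,1,0,0,0,0,0,0,0,1,0,2,0,0,0,2,1,0,1,0,1,0,0,0,1,1,1,2,0,0,0,1]
Step 5: insert csn at [11, 17, 28, 33, 40] -> counters=[1,0,0,1,0,0,0,2,0,0,1,2,0,0,0,0,0,1,0,1,0,2,0,0,0,2,1,0,2,0,1,0,0,1,1,1,1,2,0,0,1,1]
Step 6: insert u at [3, 4, 12, 29, 32] -> counters=[1,0,0,2,1,0,0,2,0,0,1,2,1,0,0,0,0,1,0,1,0,2,0,0,0,2,1,0,2,1,1,0,1,1,1,1,1,2,0,0,1,1]
Step 7: insert mwu at [5, 11, 19, 29, 36] -> counters=[1,0,0,2,1,1,0,2,0,0,1,3,1,0,0,0,0,1,0,2,0,2,0,0,0,2,1,0,2,2,1,0,1,1,1,1,2,2,0,0,1,1]
Step 8: insert u at [3, 4, 12, 29, 32] -> counters=[1,0,0,3,2,1,0,2,0,0,1,3,2,0,0,0,0,1,0,2,0,2,0,0,0,2,1,0,2,3,1,0,2,1,1,1,2,2,0,0,1,1]
Final counters=[1,0,0,3,2,1,0,2,0,0,1,3,2,0,0,0,0,1,0,2,0,2,0,0,0,2,1,0,2,3,1,0,2,1,1,1,2,2,0,0,1,1] -> counters[25]=2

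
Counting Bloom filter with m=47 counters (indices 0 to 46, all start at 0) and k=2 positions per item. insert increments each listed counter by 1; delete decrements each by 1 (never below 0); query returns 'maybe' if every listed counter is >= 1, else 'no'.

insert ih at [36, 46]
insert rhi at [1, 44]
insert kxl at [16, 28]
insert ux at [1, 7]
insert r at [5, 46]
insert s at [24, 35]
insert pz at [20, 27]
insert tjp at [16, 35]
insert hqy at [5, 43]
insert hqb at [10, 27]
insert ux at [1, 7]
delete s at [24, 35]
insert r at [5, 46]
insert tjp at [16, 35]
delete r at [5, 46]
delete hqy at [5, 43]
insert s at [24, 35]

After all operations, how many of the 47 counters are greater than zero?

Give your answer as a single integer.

Answer: 13

Derivation:
Step 1: insert ih at [36, 46] -> counters=[0,0,0,0,0,0,0,0,0,0,0,0,0,0,0,0,0,0,0,0,0,0,0,0,0,0,0,0,0,0,0,0,0,0,0,0,1,0,0,0,0,0,0,0,0,0,1]
Step 2: insert rhi at [1, 44] -> counters=[0,1,0,0,0,0,0,0,0,0,0,0,0,0,0,0,0,0,0,0,0,0,0,0,0,0,0,0,0,0,0,0,0,0,0,0,1,0,0,0,0,0,0,0,1,0,1]
Step 3: insert kxl at [16, 28] -> counters=[0,1,0,0,0,0,0,0,0,0,0,0,0,0,0,0,1,0,0,0,0,0,0,0,0,0,0,0,1,0,0,0,0,0,0,0,1,0,0,0,0,0,0,0,1,0,1]
Step 4: insert ux at [1, 7] -> counters=[0,2,0,0,0,0,0,1,0,0,0,0,0,0,0,0,1,0,0,0,0,0,0,0,0,0,0,0,1,0,0,0,0,0,0,0,1,0,0,0,0,0,0,0,1,0,1]
Step 5: insert r at [5, 46] -> counters=[0,2,0,0,0,1,0,1,0,0,0,0,0,0,0,0,1,0,0,0,0,0,0,0,0,0,0,0,1,0,0,0,0,0,0,0,1,0,0,0,0,0,0,0,1,0,2]
Step 6: insert s at [24, 35] -> counters=[0,2,0,0,0,1,0,1,0,0,0,0,0,0,0,0,1,0,0,0,0,0,0,0,1,0,0,0,1,0,0,0,0,0,0,1,1,0,0,0,0,0,0,0,1,0,2]
Step 7: insert pz at [20, 27] -> counters=[0,2,0,0,0,1,0,1,0,0,0,0,0,0,0,0,1,0,0,0,1,0,0,0,1,0,0,1,1,0,0,0,0,0,0,1,1,0,0,0,0,0,0,0,1,0,2]
Step 8: insert tjp at [16, 35] -> counters=[0,2,0,0,0,1,0,1,0,0,0,0,0,0,0,0,2,0,0,0,1,0,0,0,1,0,0,1,1,0,0,0,0,0,0,2,1,0,0,0,0,0,0,0,1,0,2]
Step 9: insert hqy at [5, 43] -> counters=[0,2,0,0,0,2,0,1,0,0,0,0,0,0,0,0,2,0,0,0,1,0,0,0,1,0,0,1,1,0,0,0,0,0,0,2,1,0,0,0,0,0,0,1,1,0,2]
Step 10: insert hqb at [10, 27] -> counters=[0,2,0,0,0,2,0,1,0,0,1,0,0,0,0,0,2,0,0,0,1,0,0,0,1,0,0,2,1,0,0,0,0,0,0,2,1,0,0,0,0,0,0,1,1,0,2]
Step 11: insert ux at [1, 7] -> counters=[0,3,0,0,0,2,0,2,0,0,1,0,0,0,0,0,2,0,0,0,1,0,0,0,1,0,0,2,1,0,0,0,0,0,0,2,1,0,0,0,0,0,0,1,1,0,2]
Step 12: delete s at [24, 35] -> counters=[0,3,0,0,0,2,0,2,0,0,1,0,0,0,0,0,2,0,0,0,1,0,0,0,0,0,0,2,1,0,0,0,0,0,0,1,1,0,0,0,0,0,0,1,1,0,2]
Step 13: insert r at [5, 46] -> counters=[0,3,0,0,0,3,0,2,0,0,1,0,0,0,0,0,2,0,0,0,1,0,0,0,0,0,0,2,1,0,0,0,0,0,0,1,1,0,0,0,0,0,0,1,1,0,3]
Step 14: insert tjp at [16, 35] -> counters=[0,3,0,0,0,3,0,2,0,0,1,0,0,0,0,0,3,0,0,0,1,0,0,0,0,0,0,2,1,0,0,0,0,0,0,2,1,0,0,0,0,0,0,1,1,0,3]
Step 15: delete r at [5, 46] -> counters=[0,3,0,0,0,2,0,2,0,0,1,0,0,0,0,0,3,0,0,0,1,0,0,0,0,0,0,2,1,0,0,0,0,0,0,2,1,0,0,0,0,0,0,1,1,0,2]
Step 16: delete hqy at [5, 43] -> counters=[0,3,0,0,0,1,0,2,0,0,1,0,0,0,0,0,3,0,0,0,1,0,0,0,0,0,0,2,1,0,0,0,0,0,0,2,1,0,0,0,0,0,0,0,1,0,2]
Step 17: insert s at [24, 35] -> counters=[0,3,0,0,0,1,0,2,0,0,1,0,0,0,0,0,3,0,0,0,1,0,0,0,1,0,0,2,1,0,0,0,0,0,0,3,1,0,0,0,0,0,0,0,1,0,2]
Final counters=[0,3,0,0,0,1,0,2,0,0,1,0,0,0,0,0,3,0,0,0,1,0,0,0,1,0,0,2,1,0,0,0,0,0,0,3,1,0,0,0,0,0,0,0,1,0,2] -> 13 nonzero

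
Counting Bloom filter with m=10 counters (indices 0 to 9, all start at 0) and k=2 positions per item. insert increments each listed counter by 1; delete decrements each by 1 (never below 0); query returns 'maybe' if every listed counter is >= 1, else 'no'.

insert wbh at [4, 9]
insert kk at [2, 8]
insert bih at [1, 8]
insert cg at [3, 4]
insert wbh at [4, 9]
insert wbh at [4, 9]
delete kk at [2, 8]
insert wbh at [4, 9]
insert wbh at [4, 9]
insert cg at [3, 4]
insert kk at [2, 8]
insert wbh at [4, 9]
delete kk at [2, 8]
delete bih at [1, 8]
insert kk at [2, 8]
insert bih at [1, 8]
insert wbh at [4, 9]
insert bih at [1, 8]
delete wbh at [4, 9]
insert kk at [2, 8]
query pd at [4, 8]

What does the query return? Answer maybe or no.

Step 1: insert wbh at [4, 9] -> counters=[0,0,0,0,1,0,0,0,0,1]
Step 2: insert kk at [2, 8] -> counters=[0,0,1,0,1,0,0,0,1,1]
Step 3: insert bih at [1, 8] -> counters=[0,1,1,0,1,0,0,0,2,1]
Step 4: insert cg at [3, 4] -> counters=[0,1,1,1,2,0,0,0,2,1]
Step 5: insert wbh at [4, 9] -> counters=[0,1,1,1,3,0,0,0,2,2]
Step 6: insert wbh at [4, 9] -> counters=[0,1,1,1,4,0,0,0,2,3]
Step 7: delete kk at [2, 8] -> counters=[0,1,0,1,4,0,0,0,1,3]
Step 8: insert wbh at [4, 9] -> counters=[0,1,0,1,5,0,0,0,1,4]
Step 9: insert wbh at [4, 9] -> counters=[0,1,0,1,6,0,0,0,1,5]
Step 10: insert cg at [3, 4] -> counters=[0,1,0,2,7,0,0,0,1,5]
Step 11: insert kk at [2, 8] -> counters=[0,1,1,2,7,0,0,0,2,5]
Step 12: insert wbh at [4, 9] -> counters=[0,1,1,2,8,0,0,0,2,6]
Step 13: delete kk at [2, 8] -> counters=[0,1,0,2,8,0,0,0,1,6]
Step 14: delete bih at [1, 8] -> counters=[0,0,0,2,8,0,0,0,0,6]
Step 15: insert kk at [2, 8] -> counters=[0,0,1,2,8,0,0,0,1,6]
Step 16: insert bih at [1, 8] -> counters=[0,1,1,2,8,0,0,0,2,6]
Step 17: insert wbh at [4, 9] -> counters=[0,1,1,2,9,0,0,0,2,7]
Step 18: insert bih at [1, 8] -> counters=[0,2,1,2,9,0,0,0,3,7]
Step 19: delete wbh at [4, 9] -> counters=[0,2,1,2,8,0,0,0,3,6]
Step 20: insert kk at [2, 8] -> counters=[0,2,2,2,8,0,0,0,4,6]
Query pd: check counters[4]=8 counters[8]=4 -> maybe

Answer: maybe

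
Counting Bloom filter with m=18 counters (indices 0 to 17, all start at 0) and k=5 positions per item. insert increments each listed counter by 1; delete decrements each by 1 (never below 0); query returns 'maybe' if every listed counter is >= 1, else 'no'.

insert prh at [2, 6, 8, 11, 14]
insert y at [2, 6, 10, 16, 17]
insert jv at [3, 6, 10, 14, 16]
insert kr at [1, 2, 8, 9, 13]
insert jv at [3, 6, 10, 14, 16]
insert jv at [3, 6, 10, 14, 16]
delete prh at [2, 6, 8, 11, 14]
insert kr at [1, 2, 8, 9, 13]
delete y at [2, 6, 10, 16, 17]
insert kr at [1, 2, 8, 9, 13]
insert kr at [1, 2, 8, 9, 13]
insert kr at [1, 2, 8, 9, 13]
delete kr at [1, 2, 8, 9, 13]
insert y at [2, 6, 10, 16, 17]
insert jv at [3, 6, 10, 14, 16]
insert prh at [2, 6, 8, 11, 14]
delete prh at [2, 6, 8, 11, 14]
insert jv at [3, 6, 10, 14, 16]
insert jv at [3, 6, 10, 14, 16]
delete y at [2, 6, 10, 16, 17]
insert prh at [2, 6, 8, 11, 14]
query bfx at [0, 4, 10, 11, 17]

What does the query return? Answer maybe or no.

Answer: no

Derivation:
Step 1: insert prh at [2, 6, 8, 11, 14] -> counters=[0,0,1,0,0,0,1,0,1,0,0,1,0,0,1,0,0,0]
Step 2: insert y at [2, 6, 10, 16, 17] -> counters=[0,0,2,0,0,0,2,0,1,0,1,1,0,0,1,0,1,1]
Step 3: insert jv at [3, 6, 10, 14, 16] -> counters=[0,0,2,1,0,0,3,0,1,0,2,1,0,0,2,0,2,1]
Step 4: insert kr at [1, 2, 8, 9, 13] -> counters=[0,1,3,1,0,0,3,0,2,1,2,1,0,1,2,0,2,1]
Step 5: insert jv at [3, 6, 10, 14, 16] -> counters=[0,1,3,2,0,0,4,0,2,1,3,1,0,1,3,0,3,1]
Step 6: insert jv at [3, 6, 10, 14, 16] -> counters=[0,1,3,3,0,0,5,0,2,1,4,1,0,1,4,0,4,1]
Step 7: delete prh at [2, 6, 8, 11, 14] -> counters=[0,1,2,3,0,0,4,0,1,1,4,0,0,1,3,0,4,1]
Step 8: insert kr at [1, 2, 8, 9, 13] -> counters=[0,2,3,3,0,0,4,0,2,2,4,0,0,2,3,0,4,1]
Step 9: delete y at [2, 6, 10, 16, 17] -> counters=[0,2,2,3,0,0,3,0,2,2,3,0,0,2,3,0,3,0]
Step 10: insert kr at [1, 2, 8, 9, 13] -> counters=[0,3,3,3,0,0,3,0,3,3,3,0,0,3,3,0,3,0]
Step 11: insert kr at [1, 2, 8, 9, 13] -> counters=[0,4,4,3,0,0,3,0,4,4,3,0,0,4,3,0,3,0]
Step 12: insert kr at [1, 2, 8, 9, 13] -> counters=[0,5,5,3,0,0,3,0,5,5,3,0,0,5,3,0,3,0]
Step 13: delete kr at [1, 2, 8, 9, 13] -> counters=[0,4,4,3,0,0,3,0,4,4,3,0,0,4,3,0,3,0]
Step 14: insert y at [2, 6, 10, 16, 17] -> counters=[0,4,5,3,0,0,4,0,4,4,4,0,0,4,3,0,4,1]
Step 15: insert jv at [3, 6, 10, 14, 16] -> counters=[0,4,5,4,0,0,5,0,4,4,5,0,0,4,4,0,5,1]
Step 16: insert prh at [2, 6, 8, 11, 14] -> counters=[0,4,6,4,0,0,6,0,5,4,5,1,0,4,5,0,5,1]
Step 17: delete prh at [2, 6, 8, 11, 14] -> counters=[0,4,5,4,0,0,5,0,4,4,5,0,0,4,4,0,5,1]
Step 18: insert jv at [3, 6, 10, 14, 16] -> counters=[0,4,5,5,0,0,6,0,4,4,6,0,0,4,5,0,6,1]
Step 19: insert jv at [3, 6, 10, 14, 16] -> counters=[0,4,5,6,0,0,7,0,4,4,7,0,0,4,6,0,7,1]
Step 20: delete y at [2, 6, 10, 16, 17] -> counters=[0,4,4,6,0,0,6,0,4,4,6,0,0,4,6,0,6,0]
Step 21: insert prh at [2, 6, 8, 11, 14] -> counters=[0,4,5,6,0,0,7,0,5,4,6,1,0,4,7,0,6,0]
Query bfx: check counters[0]=0 counters[4]=0 counters[10]=6 counters[11]=1 counters[17]=0 -> no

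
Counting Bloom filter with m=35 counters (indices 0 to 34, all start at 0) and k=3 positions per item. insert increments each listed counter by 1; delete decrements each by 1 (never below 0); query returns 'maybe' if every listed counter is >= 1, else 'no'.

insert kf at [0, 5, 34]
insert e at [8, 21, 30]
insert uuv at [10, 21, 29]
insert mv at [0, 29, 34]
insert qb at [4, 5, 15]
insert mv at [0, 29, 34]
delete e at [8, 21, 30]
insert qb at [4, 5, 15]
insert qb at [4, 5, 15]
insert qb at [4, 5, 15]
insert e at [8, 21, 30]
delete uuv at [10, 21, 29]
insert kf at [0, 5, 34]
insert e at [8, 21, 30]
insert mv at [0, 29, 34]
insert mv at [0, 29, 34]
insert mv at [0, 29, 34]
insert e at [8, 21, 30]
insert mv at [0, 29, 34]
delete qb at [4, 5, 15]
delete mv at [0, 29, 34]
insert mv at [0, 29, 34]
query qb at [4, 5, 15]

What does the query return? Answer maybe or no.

Step 1: insert kf at [0, 5, 34] -> counters=[1,0,0,0,0,1,0,0,0,0,0,0,0,0,0,0,0,0,0,0,0,0,0,0,0,0,0,0,0,0,0,0,0,0,1]
Step 2: insert e at [8, 21, 30] -> counters=[1,0,0,0,0,1,0,0,1,0,0,0,0,0,0,0,0,0,0,0,0,1,0,0,0,0,0,0,0,0,1,0,0,0,1]
Step 3: insert uuv at [10, 21, 29] -> counters=[1,0,0,0,0,1,0,0,1,0,1,0,0,0,0,0,0,0,0,0,0,2,0,0,0,0,0,0,0,1,1,0,0,0,1]
Step 4: insert mv at [0, 29, 34] -> counters=[2,0,0,0,0,1,0,0,1,0,1,0,0,0,0,0,0,0,0,0,0,2,0,0,0,0,0,0,0,2,1,0,0,0,2]
Step 5: insert qb at [4, 5, 15] -> counters=[2,0,0,0,1,2,0,0,1,0,1,0,0,0,0,1,0,0,0,0,0,2,0,0,0,0,0,0,0,2,1,0,0,0,2]
Step 6: insert mv at [0, 29, 34] -> counters=[3,0,0,0,1,2,0,0,1,0,1,0,0,0,0,1,0,0,0,0,0,2,0,0,0,0,0,0,0,3,1,0,0,0,3]
Step 7: delete e at [8, 21, 30] -> counters=[3,0,0,0,1,2,0,0,0,0,1,0,0,0,0,1,0,0,0,0,0,1,0,0,0,0,0,0,0,3,0,0,0,0,3]
Step 8: insert qb at [4, 5, 15] -> counters=[3,0,0,0,2,3,0,0,0,0,1,0,0,0,0,2,0,0,0,0,0,1,0,0,0,0,0,0,0,3,0,0,0,0,3]
Step 9: insert qb at [4, 5, 15] -> counters=[3,0,0,0,3,4,0,0,0,0,1,0,0,0,0,3,0,0,0,0,0,1,0,0,0,0,0,0,0,3,0,0,0,0,3]
Step 10: insert qb at [4, 5, 15] -> counters=[3,0,0,0,4,5,0,0,0,0,1,0,0,0,0,4,0,0,0,0,0,1,0,0,0,0,0,0,0,3,0,0,0,0,3]
Step 11: insert e at [8, 21, 30] -> counters=[3,0,0,0,4,5,0,0,1,0,1,0,0,0,0,4,0,0,0,0,0,2,0,0,0,0,0,0,0,3,1,0,0,0,3]
Step 12: delete uuv at [10, 21, 29] -> counters=[3,0,0,0,4,5,0,0,1,0,0,0,0,0,0,4,0,0,0,0,0,1,0,0,0,0,0,0,0,2,1,0,0,0,3]
Step 13: insert kf at [0, 5, 34] -> counters=[4,0,0,0,4,6,0,0,1,0,0,0,0,0,0,4,0,0,0,0,0,1,0,0,0,0,0,0,0,2,1,0,0,0,4]
Step 14: insert e at [8, 21, 30] -> counters=[4,0,0,0,4,6,0,0,2,0,0,0,0,0,0,4,0,0,0,0,0,2,0,0,0,0,0,0,0,2,2,0,0,0,4]
Step 15: insert mv at [0, 29, 34] -> counters=[5,0,0,0,4,6,0,0,2,0,0,0,0,0,0,4,0,0,0,0,0,2,0,0,0,0,0,0,0,3,2,0,0,0,5]
Step 16: insert mv at [0, 29, 34] -> counters=[6,0,0,0,4,6,0,0,2,0,0,0,0,0,0,4,0,0,0,0,0,2,0,0,0,0,0,0,0,4,2,0,0,0,6]
Step 17: insert mv at [0, 29, 34] -> counters=[7,0,0,0,4,6,0,0,2,0,0,0,0,0,0,4,0,0,0,0,0,2,0,0,0,0,0,0,0,5,2,0,0,0,7]
Step 18: insert e at [8, 21, 30] -> counters=[7,0,0,0,4,6,0,0,3,0,0,0,0,0,0,4,0,0,0,0,0,3,0,0,0,0,0,0,0,5,3,0,0,0,7]
Step 19: insert mv at [0, 29, 34] -> counters=[8,0,0,0,4,6,0,0,3,0,0,0,0,0,0,4,0,0,0,0,0,3,0,0,0,0,0,0,0,6,3,0,0,0,8]
Step 20: delete qb at [4, 5, 15] -> counters=[8,0,0,0,3,5,0,0,3,0,0,0,0,0,0,3,0,0,0,0,0,3,0,0,0,0,0,0,0,6,3,0,0,0,8]
Step 21: delete mv at [0, 29, 34] -> counters=[7,0,0,0,3,5,0,0,3,0,0,0,0,0,0,3,0,0,0,0,0,3,0,0,0,0,0,0,0,5,3,0,0,0,7]
Step 22: insert mv at [0, 29, 34] -> counters=[8,0,0,0,3,5,0,0,3,0,0,0,0,0,0,3,0,0,0,0,0,3,0,0,0,0,0,0,0,6,3,0,0,0,8]
Query qb: check counters[4]=3 counters[5]=5 counters[15]=3 -> maybe

Answer: maybe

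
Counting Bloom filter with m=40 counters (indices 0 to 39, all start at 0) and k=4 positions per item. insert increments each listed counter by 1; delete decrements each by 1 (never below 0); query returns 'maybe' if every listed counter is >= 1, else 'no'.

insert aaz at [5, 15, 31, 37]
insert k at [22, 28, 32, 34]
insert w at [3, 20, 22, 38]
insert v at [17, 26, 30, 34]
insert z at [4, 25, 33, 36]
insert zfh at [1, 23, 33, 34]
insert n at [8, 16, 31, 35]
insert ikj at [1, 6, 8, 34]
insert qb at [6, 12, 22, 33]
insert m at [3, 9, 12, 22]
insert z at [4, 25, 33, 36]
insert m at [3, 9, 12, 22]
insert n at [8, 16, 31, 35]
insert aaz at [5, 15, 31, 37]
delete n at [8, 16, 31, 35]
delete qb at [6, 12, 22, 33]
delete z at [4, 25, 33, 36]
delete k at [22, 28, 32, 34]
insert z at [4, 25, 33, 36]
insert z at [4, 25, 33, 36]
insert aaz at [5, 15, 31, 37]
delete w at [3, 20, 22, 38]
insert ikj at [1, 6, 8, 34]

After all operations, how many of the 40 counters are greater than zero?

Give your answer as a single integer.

Answer: 22

Derivation:
Step 1: insert aaz at [5, 15, 31, 37] -> counters=[0,0,0,0,0,1,0,0,0,0,0,0,0,0,0,1,0,0,0,0,0,0,0,0,0,0,0,0,0,0,0,1,0,0,0,0,0,1,0,0]
Step 2: insert k at [22, 28, 32, 34] -> counters=[0,0,0,0,0,1,0,0,0,0,0,0,0,0,0,1,0,0,0,0,0,0,1,0,0,0,0,0,1,0,0,1,1,0,1,0,0,1,0,0]
Step 3: insert w at [3, 20, 22, 38] -> counters=[0,0,0,1,0,1,0,0,0,0,0,0,0,0,0,1,0,0,0,0,1,0,2,0,0,0,0,0,1,0,0,1,1,0,1,0,0,1,1,0]
Step 4: insert v at [17, 26, 30, 34] -> counters=[0,0,0,1,0,1,0,0,0,0,0,0,0,0,0,1,0,1,0,0,1,0,2,0,0,0,1,0,1,0,1,1,1,0,2,0,0,1,1,0]
Step 5: insert z at [4, 25, 33, 36] -> counters=[0,0,0,1,1,1,0,0,0,0,0,0,0,0,0,1,0,1,0,0,1,0,2,0,0,1,1,0,1,0,1,1,1,1,2,0,1,1,1,0]
Step 6: insert zfh at [1, 23, 33, 34] -> counters=[0,1,0,1,1,1,0,0,0,0,0,0,0,0,0,1,0,1,0,0,1,0,2,1,0,1,1,0,1,0,1,1,1,2,3,0,1,1,1,0]
Step 7: insert n at [8, 16, 31, 35] -> counters=[0,1,0,1,1,1,0,0,1,0,0,0,0,0,0,1,1,1,0,0,1,0,2,1,0,1,1,0,1,0,1,2,1,2,3,1,1,1,1,0]
Step 8: insert ikj at [1, 6, 8, 34] -> counters=[0,2,0,1,1,1,1,0,2,0,0,0,0,0,0,1,1,1,0,0,1,0,2,1,0,1,1,0,1,0,1,2,1,2,4,1,1,1,1,0]
Step 9: insert qb at [6, 12, 22, 33] -> counters=[0,2,0,1,1,1,2,0,2,0,0,0,1,0,0,1,1,1,0,0,1,0,3,1,0,1,1,0,1,0,1,2,1,3,4,1,1,1,1,0]
Step 10: insert m at [3, 9, 12, 22] -> counters=[0,2,0,2,1,1,2,0,2,1,0,0,2,0,0,1,1,1,0,0,1,0,4,1,0,1,1,0,1,0,1,2,1,3,4,1,1,1,1,0]
Step 11: insert z at [4, 25, 33, 36] -> counters=[0,2,0,2,2,1,2,0,2,1,0,0,2,0,0,1,1,1,0,0,1,0,4,1,0,2,1,0,1,0,1,2,1,4,4,1,2,1,1,0]
Step 12: insert m at [3, 9, 12, 22] -> counters=[0,2,0,3,2,1,2,0,2,2,0,0,3,0,0,1,1,1,0,0,1,0,5,1,0,2,1,0,1,0,1,2,1,4,4,1,2,1,1,0]
Step 13: insert n at [8, 16, 31, 35] -> counters=[0,2,0,3,2,1,2,0,3,2,0,0,3,0,0,1,2,1,0,0,1,0,5,1,0,2,1,0,1,0,1,3,1,4,4,2,2,1,1,0]
Step 14: insert aaz at [5, 15, 31, 37] -> counters=[0,2,0,3,2,2,2,0,3,2,0,0,3,0,0,2,2,1,0,0,1,0,5,1,0,2,1,0,1,0,1,4,1,4,4,2,2,2,1,0]
Step 15: delete n at [8, 16, 31, 35] -> counters=[0,2,0,3,2,2,2,0,2,2,0,0,3,0,0,2,1,1,0,0,1,0,5,1,0,2,1,0,1,0,1,3,1,4,4,1,2,2,1,0]
Step 16: delete qb at [6, 12, 22, 33] -> counters=[0,2,0,3,2,2,1,0,2,2,0,0,2,0,0,2,1,1,0,0,1,0,4,1,0,2,1,0,1,0,1,3,1,3,4,1,2,2,1,0]
Step 17: delete z at [4, 25, 33, 36] -> counters=[0,2,0,3,1,2,1,0,2,2,0,0,2,0,0,2,1,1,0,0,1,0,4,1,0,1,1,0,1,0,1,3,1,2,4,1,1,2,1,0]
Step 18: delete k at [22, 28, 32, 34] -> counters=[0,2,0,3,1,2,1,0,2,2,0,0,2,0,0,2,1,1,0,0,1,0,3,1,0,1,1,0,0,0,1,3,0,2,3,1,1,2,1,0]
Step 19: insert z at [4, 25, 33, 36] -> counters=[0,2,0,3,2,2,1,0,2,2,0,0,2,0,0,2,1,1,0,0,1,0,3,1,0,2,1,0,0,0,1,3,0,3,3,1,2,2,1,0]
Step 20: insert z at [4, 25, 33, 36] -> counters=[0,2,0,3,3,2,1,0,2,2,0,0,2,0,0,2,1,1,0,0,1,0,3,1,0,3,1,0,0,0,1,3,0,4,3,1,3,2,1,0]
Step 21: insert aaz at [5, 15, 31, 37] -> counters=[0,2,0,3,3,3,1,0,2,2,0,0,2,0,0,3,1,1,0,0,1,0,3,1,0,3,1,0,0,0,1,4,0,4,3,1,3,3,1,0]
Step 22: delete w at [3, 20, 22, 38] -> counters=[0,2,0,2,3,3,1,0,2,2,0,0,2,0,0,3,1,1,0,0,0,0,2,1,0,3,1,0,0,0,1,4,0,4,3,1,3,3,0,0]
Step 23: insert ikj at [1, 6, 8, 34] -> counters=[0,3,0,2,3,3,2,0,3,2,0,0,2,0,0,3,1,1,0,0,0,0,2,1,0,3,1,0,0,0,1,4,0,4,4,1,3,3,0,0]
Final counters=[0,3,0,2,3,3,2,0,3,2,0,0,2,0,0,3,1,1,0,0,0,0,2,1,0,3,1,0,0,0,1,4,0,4,4,1,3,3,0,0] -> 22 nonzero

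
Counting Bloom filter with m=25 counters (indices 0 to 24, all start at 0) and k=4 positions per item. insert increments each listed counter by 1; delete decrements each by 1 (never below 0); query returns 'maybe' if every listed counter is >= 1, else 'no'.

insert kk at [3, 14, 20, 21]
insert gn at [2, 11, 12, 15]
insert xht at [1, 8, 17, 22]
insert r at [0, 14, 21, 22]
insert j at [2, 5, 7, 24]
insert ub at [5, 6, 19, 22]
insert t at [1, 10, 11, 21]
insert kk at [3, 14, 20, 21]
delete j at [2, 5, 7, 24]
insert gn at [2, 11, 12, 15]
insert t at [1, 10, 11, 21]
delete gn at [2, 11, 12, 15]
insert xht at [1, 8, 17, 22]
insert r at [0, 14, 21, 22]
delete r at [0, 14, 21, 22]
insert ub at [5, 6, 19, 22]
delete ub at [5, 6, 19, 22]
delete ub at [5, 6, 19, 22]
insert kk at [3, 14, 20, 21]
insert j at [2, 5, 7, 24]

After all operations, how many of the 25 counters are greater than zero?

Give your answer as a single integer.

Step 1: insert kk at [3, 14, 20, 21] -> counters=[0,0,0,1,0,0,0,0,0,0,0,0,0,0,1,0,0,0,0,0,1,1,0,0,0]
Step 2: insert gn at [2, 11, 12, 15] -> counters=[0,0,1,1,0,0,0,0,0,0,0,1,1,0,1,1,0,0,0,0,1,1,0,0,0]
Step 3: insert xht at [1, 8, 17, 22] -> counters=[0,1,1,1,0,0,0,0,1,0,0,1,1,0,1,1,0,1,0,0,1,1,1,0,0]
Step 4: insert r at [0, 14, 21, 22] -> counters=[1,1,1,1,0,0,0,0,1,0,0,1,1,0,2,1,0,1,0,0,1,2,2,0,0]
Step 5: insert j at [2, 5, 7, 24] -> counters=[1,1,2,1,0,1,0,1,1,0,0,1,1,0,2,1,0,1,0,0,1,2,2,0,1]
Step 6: insert ub at [5, 6, 19, 22] -> counters=[1,1,2,1,0,2,1,1,1,0,0,1,1,0,2,1,0,1,0,1,1,2,3,0,1]
Step 7: insert t at [1, 10, 11, 21] -> counters=[1,2,2,1,0,2,1,1,1,0,1,2,1,0,2,1,0,1,0,1,1,3,3,0,1]
Step 8: insert kk at [3, 14, 20, 21] -> counters=[1,2,2,2,0,2,1,1,1,0,1,2,1,0,3,1,0,1,0,1,2,4,3,0,1]
Step 9: delete j at [2, 5, 7, 24] -> counters=[1,2,1,2,0,1,1,0,1,0,1,2,1,0,3,1,0,1,0,1,2,4,3,0,0]
Step 10: insert gn at [2, 11, 12, 15] -> counters=[1,2,2,2,0,1,1,0,1,0,1,3,2,0,3,2,0,1,0,1,2,4,3,0,0]
Step 11: insert t at [1, 10, 11, 21] -> counters=[1,3,2,2,0,1,1,0,1,0,2,4,2,0,3,2,0,1,0,1,2,5,3,0,0]
Step 12: delete gn at [2, 11, 12, 15] -> counters=[1,3,1,2,0,1,1,0,1,0,2,3,1,0,3,1,0,1,0,1,2,5,3,0,0]
Step 13: insert xht at [1, 8, 17, 22] -> counters=[1,4,1,2,0,1,1,0,2,0,2,3,1,0,3,1,0,2,0,1,2,5,4,0,0]
Step 14: insert r at [0, 14, 21, 22] -> counters=[2,4,1,2,0,1,1,0,2,0,2,3,1,0,4,1,0,2,0,1,2,6,5,0,0]
Step 15: delete r at [0, 14, 21, 22] -> counters=[1,4,1,2,0,1,1,0,2,0,2,3,1,0,3,1,0,2,0,1,2,5,4,0,0]
Step 16: insert ub at [5, 6, 19, 22] -> counters=[1,4,1,2,0,2,2,0,2,0,2,3,1,0,3,1,0,2,0,2,2,5,5,0,0]
Step 17: delete ub at [5, 6, 19, 22] -> counters=[1,4,1,2,0,1,1,0,2,0,2,3,1,0,3,1,0,2,0,1,2,5,4,0,0]
Step 18: delete ub at [5, 6, 19, 22] -> counters=[1,4,1,2,0,0,0,0,2,0,2,3,1,0,3,1,0,2,0,0,2,5,3,0,0]
Step 19: insert kk at [3, 14, 20, 21] -> counters=[1,4,1,3,0,0,0,0,2,0,2,3,1,0,4,1,0,2,0,0,3,6,3,0,0]
Step 20: insert j at [2, 5, 7, 24] -> counters=[1,4,2,3,0,1,0,1,2,0,2,3,1,0,4,1,0,2,0,0,3,6,3,0,1]
Final counters=[1,4,2,3,0,1,0,1,2,0,2,3,1,0,4,1,0,2,0,0,3,6,3,0,1] -> 17 nonzero

Answer: 17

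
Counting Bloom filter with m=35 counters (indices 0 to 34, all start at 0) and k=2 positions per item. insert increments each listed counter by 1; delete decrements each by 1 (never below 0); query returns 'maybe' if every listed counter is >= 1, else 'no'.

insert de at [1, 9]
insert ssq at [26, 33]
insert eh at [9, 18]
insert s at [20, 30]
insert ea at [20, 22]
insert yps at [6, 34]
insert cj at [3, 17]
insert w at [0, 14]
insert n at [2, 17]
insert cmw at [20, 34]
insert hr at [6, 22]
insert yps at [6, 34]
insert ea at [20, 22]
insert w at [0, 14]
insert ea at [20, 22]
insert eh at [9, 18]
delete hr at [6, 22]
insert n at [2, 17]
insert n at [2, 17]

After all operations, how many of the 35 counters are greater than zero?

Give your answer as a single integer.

Step 1: insert de at [1, 9] -> counters=[0,1,0,0,0,0,0,0,0,1,0,0,0,0,0,0,0,0,0,0,0,0,0,0,0,0,0,0,0,0,0,0,0,0,0]
Step 2: insert ssq at [26, 33] -> counters=[0,1,0,0,0,0,0,0,0,1,0,0,0,0,0,0,0,0,0,0,0,0,0,0,0,0,1,0,0,0,0,0,0,1,0]
Step 3: insert eh at [9, 18] -> counters=[0,1,0,0,0,0,0,0,0,2,0,0,0,0,0,0,0,0,1,0,0,0,0,0,0,0,1,0,0,0,0,0,0,1,0]
Step 4: insert s at [20, 30] -> counters=[0,1,0,0,0,0,0,0,0,2,0,0,0,0,0,0,0,0,1,0,1,0,0,0,0,0,1,0,0,0,1,0,0,1,0]
Step 5: insert ea at [20, 22] -> counters=[0,1,0,0,0,0,0,0,0,2,0,0,0,0,0,0,0,0,1,0,2,0,1,0,0,0,1,0,0,0,1,0,0,1,0]
Step 6: insert yps at [6, 34] -> counters=[0,1,0,0,0,0,1,0,0,2,0,0,0,0,0,0,0,0,1,0,2,0,1,0,0,0,1,0,0,0,1,0,0,1,1]
Step 7: insert cj at [3, 17] -> counters=[0,1,0,1,0,0,1,0,0,2,0,0,0,0,0,0,0,1,1,0,2,0,1,0,0,0,1,0,0,0,1,0,0,1,1]
Step 8: insert w at [0, 14] -> counters=[1,1,0,1,0,0,1,0,0,2,0,0,0,0,1,0,0,1,1,0,2,0,1,0,0,0,1,0,0,0,1,0,0,1,1]
Step 9: insert n at [2, 17] -> counters=[1,1,1,1,0,0,1,0,0,2,0,0,0,0,1,0,0,2,1,0,2,0,1,0,0,0,1,0,0,0,1,0,0,1,1]
Step 10: insert cmw at [20, 34] -> counters=[1,1,1,1,0,0,1,0,0,2,0,0,0,0,1,0,0,2,1,0,3,0,1,0,0,0,1,0,0,0,1,0,0,1,2]
Step 11: insert hr at [6, 22] -> counters=[1,1,1,1,0,0,2,0,0,2,0,0,0,0,1,0,0,2,1,0,3,0,2,0,0,0,1,0,0,0,1,0,0,1,2]
Step 12: insert yps at [6, 34] -> counters=[1,1,1,1,0,0,3,0,0,2,0,0,0,0,1,0,0,2,1,0,3,0,2,0,0,0,1,0,0,0,1,0,0,1,3]
Step 13: insert ea at [20, 22] -> counters=[1,1,1,1,0,0,3,0,0,2,0,0,0,0,1,0,0,2,1,0,4,0,3,0,0,0,1,0,0,0,1,0,0,1,3]
Step 14: insert w at [0, 14] -> counters=[2,1,1,1,0,0,3,0,0,2,0,0,0,0,2,0,0,2,1,0,4,0,3,0,0,0,1,0,0,0,1,0,0,1,3]
Step 15: insert ea at [20, 22] -> counters=[2,1,1,1,0,0,3,0,0,2,0,0,0,0,2,0,0,2,1,0,5,0,4,0,0,0,1,0,0,0,1,0,0,1,3]
Step 16: insert eh at [9, 18] -> counters=[2,1,1,1,0,0,3,0,0,3,0,0,0,0,2,0,0,2,2,0,5,0,4,0,0,0,1,0,0,0,1,0,0,1,3]
Step 17: delete hr at [6, 22] -> counters=[2,1,1,1,0,0,2,0,0,3,0,0,0,0,2,0,0,2,2,0,5,0,3,0,0,0,1,0,0,0,1,0,0,1,3]
Step 18: insert n at [2, 17] -> counters=[2,1,2,1,0,0,2,0,0,3,0,0,0,0,2,0,0,3,2,0,5,0,3,0,0,0,1,0,0,0,1,0,0,1,3]
Step 19: insert n at [2, 17] -> counters=[2,1,3,1,0,0,2,0,0,3,0,0,0,0,2,0,0,4,2,0,5,0,3,0,0,0,1,0,0,0,1,0,0,1,3]
Final counters=[2,1,3,1,0,0,2,0,0,3,0,0,0,0,2,0,0,4,2,0,5,0,3,0,0,0,1,0,0,0,1,0,0,1,3] -> 15 nonzero

Answer: 15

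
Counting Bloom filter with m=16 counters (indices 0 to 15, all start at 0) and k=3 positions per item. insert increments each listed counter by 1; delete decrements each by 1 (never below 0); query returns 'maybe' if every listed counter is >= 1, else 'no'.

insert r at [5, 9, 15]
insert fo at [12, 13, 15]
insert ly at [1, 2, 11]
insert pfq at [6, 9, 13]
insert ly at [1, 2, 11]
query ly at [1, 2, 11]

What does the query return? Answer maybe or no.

Step 1: insert r at [5, 9, 15] -> counters=[0,0,0,0,0,1,0,0,0,1,0,0,0,0,0,1]
Step 2: insert fo at [12, 13, 15] -> counters=[0,0,0,0,0,1,0,0,0,1,0,0,1,1,0,2]
Step 3: insert ly at [1, 2, 11] -> counters=[0,1,1,0,0,1,0,0,0,1,0,1,1,1,0,2]
Step 4: insert pfq at [6, 9, 13] -> counters=[0,1,1,0,0,1,1,0,0,2,0,1,1,2,0,2]
Step 5: insert ly at [1, 2, 11] -> counters=[0,2,2,0,0,1,1,0,0,2,0,2,1,2,0,2]
Query ly: check counters[1]=2 counters[2]=2 counters[11]=2 -> maybe

Answer: maybe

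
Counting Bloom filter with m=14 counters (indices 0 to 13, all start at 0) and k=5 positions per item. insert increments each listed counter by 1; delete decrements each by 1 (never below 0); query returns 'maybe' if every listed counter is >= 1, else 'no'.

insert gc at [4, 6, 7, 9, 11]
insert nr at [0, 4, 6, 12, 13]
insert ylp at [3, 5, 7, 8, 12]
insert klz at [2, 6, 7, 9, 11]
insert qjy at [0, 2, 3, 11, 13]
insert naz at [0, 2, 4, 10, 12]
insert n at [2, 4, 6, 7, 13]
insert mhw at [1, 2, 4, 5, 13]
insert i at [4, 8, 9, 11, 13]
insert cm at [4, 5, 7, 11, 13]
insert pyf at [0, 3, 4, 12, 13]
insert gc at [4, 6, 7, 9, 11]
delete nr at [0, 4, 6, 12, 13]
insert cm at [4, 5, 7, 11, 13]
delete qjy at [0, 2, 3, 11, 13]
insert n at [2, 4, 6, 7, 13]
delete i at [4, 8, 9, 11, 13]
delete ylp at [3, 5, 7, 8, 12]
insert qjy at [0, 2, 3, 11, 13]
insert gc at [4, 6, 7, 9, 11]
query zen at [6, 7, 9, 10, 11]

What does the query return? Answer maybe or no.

Answer: maybe

Derivation:
Step 1: insert gc at [4, 6, 7, 9, 11] -> counters=[0,0,0,0,1,0,1,1,0,1,0,1,0,0]
Step 2: insert nr at [0, 4, 6, 12, 13] -> counters=[1,0,0,0,2,0,2,1,0,1,0,1,1,1]
Step 3: insert ylp at [3, 5, 7, 8, 12] -> counters=[1,0,0,1,2,1,2,2,1,1,0,1,2,1]
Step 4: insert klz at [2, 6, 7, 9, 11] -> counters=[1,0,1,1,2,1,3,3,1,2,0,2,2,1]
Step 5: insert qjy at [0, 2, 3, 11, 13] -> counters=[2,0,2,2,2,1,3,3,1,2,0,3,2,2]
Step 6: insert naz at [0, 2, 4, 10, 12] -> counters=[3,0,3,2,3,1,3,3,1,2,1,3,3,2]
Step 7: insert n at [2, 4, 6, 7, 13] -> counters=[3,0,4,2,4,1,4,4,1,2,1,3,3,3]
Step 8: insert mhw at [1, 2, 4, 5, 13] -> counters=[3,1,5,2,5,2,4,4,1,2,1,3,3,4]
Step 9: insert i at [4, 8, 9, 11, 13] -> counters=[3,1,5,2,6,2,4,4,2,3,1,4,3,5]
Step 10: insert cm at [4, 5, 7, 11, 13] -> counters=[3,1,5,2,7,3,4,5,2,3,1,5,3,6]
Step 11: insert pyf at [0, 3, 4, 12, 13] -> counters=[4,1,5,3,8,3,4,5,2,3,1,5,4,7]
Step 12: insert gc at [4, 6, 7, 9, 11] -> counters=[4,1,5,3,9,3,5,6,2,4,1,6,4,7]
Step 13: delete nr at [0, 4, 6, 12, 13] -> counters=[3,1,5,3,8,3,4,6,2,4,1,6,3,6]
Step 14: insert cm at [4, 5, 7, 11, 13] -> counters=[3,1,5,3,9,4,4,7,2,4,1,7,3,7]
Step 15: delete qjy at [0, 2, 3, 11, 13] -> counters=[2,1,4,2,9,4,4,7,2,4,1,6,3,6]
Step 16: insert n at [2, 4, 6, 7, 13] -> counters=[2,1,5,2,10,4,5,8,2,4,1,6,3,7]
Step 17: delete i at [4, 8, 9, 11, 13] -> counters=[2,1,5,2,9,4,5,8,1,3,1,5,3,6]
Step 18: delete ylp at [3, 5, 7, 8, 12] -> counters=[2,1,5,1,9,3,5,7,0,3,1,5,2,6]
Step 19: insert qjy at [0, 2, 3, 11, 13] -> counters=[3,1,6,2,9,3,5,7,0,3,1,6,2,7]
Step 20: insert gc at [4, 6, 7, 9, 11] -> counters=[3,1,6,2,10,3,6,8,0,4,1,7,2,7]
Query zen: check counters[6]=6 counters[7]=8 counters[9]=4 counters[10]=1 counters[11]=7 -> maybe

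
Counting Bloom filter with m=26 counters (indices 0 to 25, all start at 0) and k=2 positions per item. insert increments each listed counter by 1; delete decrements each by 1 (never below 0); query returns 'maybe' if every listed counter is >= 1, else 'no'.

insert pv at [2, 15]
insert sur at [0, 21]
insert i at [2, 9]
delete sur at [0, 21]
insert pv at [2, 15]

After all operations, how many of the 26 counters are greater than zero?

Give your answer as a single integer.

Answer: 3

Derivation:
Step 1: insert pv at [2, 15] -> counters=[0,0,1,0,0,0,0,0,0,0,0,0,0,0,0,1,0,0,0,0,0,0,0,0,0,0]
Step 2: insert sur at [0, 21] -> counters=[1,0,1,0,0,0,0,0,0,0,0,0,0,0,0,1,0,0,0,0,0,1,0,0,0,0]
Step 3: insert i at [2, 9] -> counters=[1,0,2,0,0,0,0,0,0,1,0,0,0,0,0,1,0,0,0,0,0,1,0,0,0,0]
Step 4: delete sur at [0, 21] -> counters=[0,0,2,0,0,0,0,0,0,1,0,0,0,0,0,1,0,0,0,0,0,0,0,0,0,0]
Step 5: insert pv at [2, 15] -> counters=[0,0,3,0,0,0,0,0,0,1,0,0,0,0,0,2,0,0,0,0,0,0,0,0,0,0]
Final counters=[0,0,3,0,0,0,0,0,0,1,0,0,0,0,0,2,0,0,0,0,0,0,0,0,0,0] -> 3 nonzero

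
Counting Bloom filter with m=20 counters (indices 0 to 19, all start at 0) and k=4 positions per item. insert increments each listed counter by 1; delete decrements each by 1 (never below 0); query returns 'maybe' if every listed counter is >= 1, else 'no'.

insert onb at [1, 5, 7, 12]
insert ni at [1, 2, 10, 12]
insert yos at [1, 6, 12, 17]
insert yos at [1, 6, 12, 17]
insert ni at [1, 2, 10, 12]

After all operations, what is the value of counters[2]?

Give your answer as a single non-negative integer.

Step 1: insert onb at [1, 5, 7, 12] -> counters=[0,1,0,0,0,1,0,1,0,0,0,0,1,0,0,0,0,0,0,0]
Step 2: insert ni at [1, 2, 10, 12] -> counters=[0,2,1,0,0,1,0,1,0,0,1,0,2,0,0,0,0,0,0,0]
Step 3: insert yos at [1, 6, 12, 17] -> counters=[0,3,1,0,0,1,1,1,0,0,1,0,3,0,0,0,0,1,0,0]
Step 4: insert yos at [1, 6, 12, 17] -> counters=[0,4,1,0,0,1,2,1,0,0,1,0,4,0,0,0,0,2,0,0]
Step 5: insert ni at [1, 2, 10, 12] -> counters=[0,5,2,0,0,1,2,1,0,0,2,0,5,0,0,0,0,2,0,0]
Final counters=[0,5,2,0,0,1,2,1,0,0,2,0,5,0,0,0,0,2,0,0] -> counters[2]=2

Answer: 2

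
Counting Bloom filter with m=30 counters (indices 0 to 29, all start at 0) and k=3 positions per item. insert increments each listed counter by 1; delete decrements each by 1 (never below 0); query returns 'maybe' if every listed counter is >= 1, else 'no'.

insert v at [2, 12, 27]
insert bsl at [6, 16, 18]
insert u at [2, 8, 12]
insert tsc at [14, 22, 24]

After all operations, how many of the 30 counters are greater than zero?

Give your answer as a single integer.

Answer: 10

Derivation:
Step 1: insert v at [2, 12, 27] -> counters=[0,0,1,0,0,0,0,0,0,0,0,0,1,0,0,0,0,0,0,0,0,0,0,0,0,0,0,1,0,0]
Step 2: insert bsl at [6, 16, 18] -> counters=[0,0,1,0,0,0,1,0,0,0,0,0,1,0,0,0,1,0,1,0,0,0,0,0,0,0,0,1,0,0]
Step 3: insert u at [2, 8, 12] -> counters=[0,0,2,0,0,0,1,0,1,0,0,0,2,0,0,0,1,0,1,0,0,0,0,0,0,0,0,1,0,0]
Step 4: insert tsc at [14, 22, 24] -> counters=[0,0,2,0,0,0,1,0,1,0,0,0,2,0,1,0,1,0,1,0,0,0,1,0,1,0,0,1,0,0]
Final counters=[0,0,2,0,0,0,1,0,1,0,0,0,2,0,1,0,1,0,1,0,0,0,1,0,1,0,0,1,0,0] -> 10 nonzero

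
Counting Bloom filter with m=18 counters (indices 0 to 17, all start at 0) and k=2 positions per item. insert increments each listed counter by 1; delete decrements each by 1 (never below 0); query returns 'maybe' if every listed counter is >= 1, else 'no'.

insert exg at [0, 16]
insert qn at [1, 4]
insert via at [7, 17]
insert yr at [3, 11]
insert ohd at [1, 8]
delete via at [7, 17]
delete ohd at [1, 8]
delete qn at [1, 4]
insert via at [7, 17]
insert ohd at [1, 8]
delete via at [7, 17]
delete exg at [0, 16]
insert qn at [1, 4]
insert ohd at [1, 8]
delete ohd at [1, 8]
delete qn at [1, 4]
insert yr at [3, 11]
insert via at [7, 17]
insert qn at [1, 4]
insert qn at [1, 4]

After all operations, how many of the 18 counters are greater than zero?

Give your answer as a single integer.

Answer: 7

Derivation:
Step 1: insert exg at [0, 16] -> counters=[1,0,0,0,0,0,0,0,0,0,0,0,0,0,0,0,1,0]
Step 2: insert qn at [1, 4] -> counters=[1,1,0,0,1,0,0,0,0,0,0,0,0,0,0,0,1,0]
Step 3: insert via at [7, 17] -> counters=[1,1,0,0,1,0,0,1,0,0,0,0,0,0,0,0,1,1]
Step 4: insert yr at [3, 11] -> counters=[1,1,0,1,1,0,0,1,0,0,0,1,0,0,0,0,1,1]
Step 5: insert ohd at [1, 8] -> counters=[1,2,0,1,1,0,0,1,1,0,0,1,0,0,0,0,1,1]
Step 6: delete via at [7, 17] -> counters=[1,2,0,1,1,0,0,0,1,0,0,1,0,0,0,0,1,0]
Step 7: delete ohd at [1, 8] -> counters=[1,1,0,1,1,0,0,0,0,0,0,1,0,0,0,0,1,0]
Step 8: delete qn at [1, 4] -> counters=[1,0,0,1,0,0,0,0,0,0,0,1,0,0,0,0,1,0]
Step 9: insert via at [7, 17] -> counters=[1,0,0,1,0,0,0,1,0,0,0,1,0,0,0,0,1,1]
Step 10: insert ohd at [1, 8] -> counters=[1,1,0,1,0,0,0,1,1,0,0,1,0,0,0,0,1,1]
Step 11: delete via at [7, 17] -> counters=[1,1,0,1,0,0,0,0,1,0,0,1,0,0,0,0,1,0]
Step 12: delete exg at [0, 16] -> counters=[0,1,0,1,0,0,0,0,1,0,0,1,0,0,0,0,0,0]
Step 13: insert qn at [1, 4] -> counters=[0,2,0,1,1,0,0,0,1,0,0,1,0,0,0,0,0,0]
Step 14: insert ohd at [1, 8] -> counters=[0,3,0,1,1,0,0,0,2,0,0,1,0,0,0,0,0,0]
Step 15: delete ohd at [1, 8] -> counters=[0,2,0,1,1,0,0,0,1,0,0,1,0,0,0,0,0,0]
Step 16: delete qn at [1, 4] -> counters=[0,1,0,1,0,0,0,0,1,0,0,1,0,0,0,0,0,0]
Step 17: insert yr at [3, 11] -> counters=[0,1,0,2,0,0,0,0,1,0,0,2,0,0,0,0,0,0]
Step 18: insert via at [7, 17] -> counters=[0,1,0,2,0,0,0,1,1,0,0,2,0,0,0,0,0,1]
Step 19: insert qn at [1, 4] -> counters=[0,2,0,2,1,0,0,1,1,0,0,2,0,0,0,0,0,1]
Step 20: insert qn at [1, 4] -> counters=[0,3,0,2,2,0,0,1,1,0,0,2,0,0,0,0,0,1]
Final counters=[0,3,0,2,2,0,0,1,1,0,0,2,0,0,0,0,0,1] -> 7 nonzero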